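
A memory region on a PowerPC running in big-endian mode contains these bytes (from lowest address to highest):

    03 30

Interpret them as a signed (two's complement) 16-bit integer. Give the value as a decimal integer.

Big-endian stores the most-significant byte at the lowest address.
The bytes are already most-significant first: 0x0330.
0x0330 = 816.

816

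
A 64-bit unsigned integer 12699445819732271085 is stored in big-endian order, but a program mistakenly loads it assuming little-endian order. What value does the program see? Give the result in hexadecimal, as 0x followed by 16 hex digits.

0xED1F7641B07E3DB0

12699445819732271085 in 64-bit hexadecimal is 0xB03D7EB041761FED.
Stored big-endian, the bytes at ascending addresses are B0 3D 7E B0 41 76 1F ED.
Read back as little-endian, the first byte is least significant, giving 0xED1F7641B07E3DB0.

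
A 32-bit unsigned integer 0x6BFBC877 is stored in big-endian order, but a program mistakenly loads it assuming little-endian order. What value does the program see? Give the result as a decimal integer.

2009660267

Stored big-endian, the bytes at ascending addresses are 6B FB C8 77.
Read back as little-endian, the first byte is least significant, giving 0x77C8FB6B.
0x77C8FB6B = 2009660267.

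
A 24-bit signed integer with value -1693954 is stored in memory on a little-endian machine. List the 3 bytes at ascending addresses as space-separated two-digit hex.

Two's complement of -1693954 in 24 bits: 1693954 = 0x19D902; invert → 0xE626FD; add 1 → 0xE626FE.
Split into bytes (most-significant first): E6 26 FE.
Little-endian: lowest address holds the least-significant byte.
So at ascending addresses the bytes are FE 26 E6.

FE 26 E6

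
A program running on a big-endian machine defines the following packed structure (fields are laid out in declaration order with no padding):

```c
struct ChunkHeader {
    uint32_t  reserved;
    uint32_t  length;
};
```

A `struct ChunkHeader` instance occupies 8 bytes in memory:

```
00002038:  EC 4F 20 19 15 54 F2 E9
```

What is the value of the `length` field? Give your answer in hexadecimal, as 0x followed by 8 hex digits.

0x1554F2E9

`length` follows `reserved` (4 bytes), so it starts at byte offset 4 and occupies 4 bytes.
Bytes at offsets 4..7: 15 54 F2 E9.
Big-endian stores the most-significant byte at the lowest address.
The bytes are already most-significant first: 0x1554F2E9.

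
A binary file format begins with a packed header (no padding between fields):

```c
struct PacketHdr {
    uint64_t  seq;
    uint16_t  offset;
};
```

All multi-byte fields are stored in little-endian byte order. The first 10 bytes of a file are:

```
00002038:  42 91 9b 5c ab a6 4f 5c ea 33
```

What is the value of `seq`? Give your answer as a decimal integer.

6651718429572829506

`seq` is the first field, at byte offset 0, occupying 8 bytes.
Bytes at offsets 0..7: 42 91 9B 5C AB A6 4F 5C.
In little-endian order the low byte comes first in memory.
Reassemble most-significant byte first: 5C 4F A6 AB 5C 9B 91 42 → 0x5C4FA6AB5C9B9142.
0x5C4FA6AB5C9B9142 = 6651718429572829506.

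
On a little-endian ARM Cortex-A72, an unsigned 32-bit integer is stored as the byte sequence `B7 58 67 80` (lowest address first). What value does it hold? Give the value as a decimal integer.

Little-endian: lowest address holds the least-significant byte.
Reassemble most-significant byte first: 80 67 58 B7 → 0x806758B7.
0x806758B7 = 2154256567.

2154256567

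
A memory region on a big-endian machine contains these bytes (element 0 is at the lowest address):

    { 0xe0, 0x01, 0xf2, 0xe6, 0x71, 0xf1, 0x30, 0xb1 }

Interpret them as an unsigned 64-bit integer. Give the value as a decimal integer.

16141449611040600241

Big-endian stores the most-significant byte at the lowest address.
The bytes are already most-significant first: 0xE001F2E671F130B1.
0xE001F2E671F130B1 = 16141449611040600241.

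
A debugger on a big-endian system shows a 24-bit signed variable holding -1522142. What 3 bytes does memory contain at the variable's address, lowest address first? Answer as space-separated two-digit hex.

Two's complement of -1522142 in 24 bits: 1522142 = 0x1739DE; invert → 0xE8C621; add 1 → 0xE8C622.
Split into bytes (most-significant first): E8 C6 22.
Big-endian: lowest address holds the most-significant byte.
So the memory order matches the most-significant-first order: E8 C6 22.

E8 C6 22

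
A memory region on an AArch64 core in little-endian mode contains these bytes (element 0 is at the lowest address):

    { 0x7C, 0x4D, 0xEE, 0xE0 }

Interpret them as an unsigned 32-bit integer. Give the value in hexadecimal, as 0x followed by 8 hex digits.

0xE0EE4D7C

Little-endian: lowest address holds the least-significant byte.
Reassemble most-significant byte first: E0 EE 4D 7C → 0xE0EE4D7C.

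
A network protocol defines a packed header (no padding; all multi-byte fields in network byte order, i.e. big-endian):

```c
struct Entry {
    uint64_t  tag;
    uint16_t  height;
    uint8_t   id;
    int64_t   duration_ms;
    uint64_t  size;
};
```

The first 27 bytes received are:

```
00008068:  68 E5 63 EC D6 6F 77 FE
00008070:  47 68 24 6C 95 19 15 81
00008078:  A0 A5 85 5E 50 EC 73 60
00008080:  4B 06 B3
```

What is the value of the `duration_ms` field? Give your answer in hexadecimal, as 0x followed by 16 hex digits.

`duration_ms` follows `tag` (8 B), `height` (2 B), `id` (1 B), so it starts at offset 8 + 2 + 1 = 11 and occupies 8 bytes.
Bytes at offsets 11..18: 6C 95 19 15 81 A0 A5 85.
Big-endian: lowest address holds the most-significant byte.
The bytes are already most-significant first: 0x6C95191581A0A585.

0x6C95191581A0A585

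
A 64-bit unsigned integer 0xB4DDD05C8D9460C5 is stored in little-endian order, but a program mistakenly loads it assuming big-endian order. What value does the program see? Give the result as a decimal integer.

14222530958104518068

Stored little-endian, the bytes at ascending addresses are C5 60 94 8D 5C D0 DD B4.
Read back as big-endian, the last byte is least significant, giving 0xC560948D5CD0DDB4.
0xC560948D5CD0DDB4 = 14222530958104518068.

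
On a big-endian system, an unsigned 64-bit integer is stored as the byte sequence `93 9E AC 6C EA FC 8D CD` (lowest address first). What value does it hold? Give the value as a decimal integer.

Big-endian: lowest address holds the most-significant byte.
The bytes are already most-significant first: 0x939EAC6CEAFC8DCD.
0x939EAC6CEAFC8DCD = 10637128953694555597.

10637128953694555597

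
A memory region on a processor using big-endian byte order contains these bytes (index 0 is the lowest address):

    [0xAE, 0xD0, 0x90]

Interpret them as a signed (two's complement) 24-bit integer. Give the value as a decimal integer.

Big-endian: lowest address holds the most-significant byte.
The bytes are already most-significant first: 0xAED090.
Top bit is set, so as a signed 24-bit value this is 0xAED090 − 2^24 = -5320560.

-5320560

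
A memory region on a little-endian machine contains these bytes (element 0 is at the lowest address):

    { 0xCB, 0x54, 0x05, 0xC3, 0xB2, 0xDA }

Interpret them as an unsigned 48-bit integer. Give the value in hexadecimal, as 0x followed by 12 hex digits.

In little-endian order the low byte comes first in memory.
Reassemble most-significant byte first: DA B2 C3 05 54 CB → 0xDAB2C30554CB.

0xDAB2C30554CB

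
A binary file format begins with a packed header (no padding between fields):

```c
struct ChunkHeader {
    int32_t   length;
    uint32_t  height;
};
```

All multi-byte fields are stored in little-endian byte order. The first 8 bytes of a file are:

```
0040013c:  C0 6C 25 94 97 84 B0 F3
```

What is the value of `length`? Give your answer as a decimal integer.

-1809486656

`length` is the first field, at byte offset 0, occupying 4 bytes.
Bytes at offsets 0..3: C0 6C 25 94.
Little-endian stores the least-significant byte at the lowest address.
Reassemble most-significant byte first: 94 25 6C C0 → 0x94256CC0.
Top bit is set, so as a signed 32-bit value this is 0x94256CC0 − 2^32 = -1809486656.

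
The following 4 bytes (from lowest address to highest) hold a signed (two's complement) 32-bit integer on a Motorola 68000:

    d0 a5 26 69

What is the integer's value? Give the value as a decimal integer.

-794483095

In big-endian order the high byte comes first in memory.
The bytes are already most-significant first: 0xD0A52669.
Top bit is set, so as a signed 32-bit value this is 0xD0A52669 − 2^32 = -794483095.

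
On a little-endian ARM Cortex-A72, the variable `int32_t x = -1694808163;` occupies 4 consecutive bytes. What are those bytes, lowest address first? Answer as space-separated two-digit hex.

9D 47 FB 9A

Two's complement of -1694808163 in 32 bits: 1694808163 = 0x6504B863; invert → 0x9AFB479C; add 1 → 0x9AFB479D.
Split into bytes (most-significant first): 9A FB 47 9D.
Little-endian: lowest address holds the least-significant byte.
So at ascending addresses the bytes are 9D 47 FB 9A.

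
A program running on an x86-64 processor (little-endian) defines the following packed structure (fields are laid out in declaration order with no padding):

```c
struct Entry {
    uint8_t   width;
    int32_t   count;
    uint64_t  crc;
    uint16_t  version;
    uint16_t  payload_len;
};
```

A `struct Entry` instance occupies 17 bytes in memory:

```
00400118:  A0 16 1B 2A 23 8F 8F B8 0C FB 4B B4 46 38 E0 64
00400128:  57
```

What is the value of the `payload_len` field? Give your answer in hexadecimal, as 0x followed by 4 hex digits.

0x5764

`payload_len` follows `width` (1 B), `count` (4 B), `crc` (8 B), `version` (2 B), so it starts at offset 1 + 4 + 8 + 2 = 15 and occupies 2 bytes.
Bytes at offsets 15..16: 64 57.
In little-endian order the low byte comes first in memory.
Reassemble most-significant byte first: 57 64 → 0x5764.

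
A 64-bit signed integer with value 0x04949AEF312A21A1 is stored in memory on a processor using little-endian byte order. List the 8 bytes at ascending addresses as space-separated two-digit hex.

A1 21 2A 31 EF 9A 94 04

Split into bytes (most-significant first): 04 94 9A EF 31 2A 21 A1.
In little-endian order the low byte comes first in memory.
So at ascending addresses the bytes are A1 21 2A 31 EF 9A 94 04.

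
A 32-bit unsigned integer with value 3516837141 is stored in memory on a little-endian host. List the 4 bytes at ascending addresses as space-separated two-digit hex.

3516837141 in hexadecimal, padded to 32 bits, is 0xD19EAD15.
Split into bytes (most-significant first): D1 9E AD 15.
Little-endian stores the least-significant byte at the lowest address.
So at ascending addresses the bytes are 15 AD 9E D1.

15 AD 9E D1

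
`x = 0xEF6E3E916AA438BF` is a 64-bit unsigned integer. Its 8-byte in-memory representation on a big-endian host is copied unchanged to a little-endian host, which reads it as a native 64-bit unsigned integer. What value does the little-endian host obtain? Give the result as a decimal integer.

13778943837550309103

Stored big-endian, the bytes at ascending addresses are EF 6E 3E 91 6A A4 38 BF.
Read back as little-endian, the first byte is least significant, giving 0xBF38A46A913E6EEF.
0xBF38A46A913E6EEF = 13778943837550309103.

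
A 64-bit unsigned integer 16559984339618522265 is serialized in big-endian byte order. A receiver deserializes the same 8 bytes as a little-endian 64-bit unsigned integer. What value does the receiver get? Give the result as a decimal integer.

16559984339618522265 in 64-bit hexadecimal is 0xE5D0E204B0FE6499.
Stored big-endian, the bytes at ascending addresses are E5 D0 E2 04 B0 FE 64 99.
Read back as little-endian, the first byte is least significant, giving 0x9964FEB004E2D0E5.
0x9964FEB004E2D0E5 = 11053239417423712485.

11053239417423712485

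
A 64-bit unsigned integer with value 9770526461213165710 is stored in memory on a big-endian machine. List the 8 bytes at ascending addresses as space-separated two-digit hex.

87 97 E2 0C CD 2A 48 8E

9770526461213165710 in hexadecimal, padded to 64 bits, is 0x8797E20CCD2A488E.
Split into bytes (most-significant first): 87 97 E2 0C CD 2A 48 8E.
Big-endian stores the most-significant byte at the lowest address.
So the memory order matches the most-significant-first order: 87 97 E2 0C CD 2A 48 8E.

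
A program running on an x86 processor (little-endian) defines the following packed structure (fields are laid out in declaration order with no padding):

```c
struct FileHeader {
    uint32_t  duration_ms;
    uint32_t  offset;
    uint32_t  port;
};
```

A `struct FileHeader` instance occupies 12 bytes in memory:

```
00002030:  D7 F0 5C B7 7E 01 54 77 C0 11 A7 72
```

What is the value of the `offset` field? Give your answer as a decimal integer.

`offset` follows `duration_ms` (4 bytes), so it starts at byte offset 4 and occupies 4 bytes.
Bytes at offsets 4..7: 7E 01 54 77.
Little-endian stores the least-significant byte at the lowest address.
Reassemble most-significant byte first: 77 54 01 7E → 0x7754017E.
0x7754017E = 2001994110.

2001994110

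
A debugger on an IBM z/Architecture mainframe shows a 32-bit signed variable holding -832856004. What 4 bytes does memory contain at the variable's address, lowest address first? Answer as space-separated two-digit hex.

CE 5B A0 3C

Two's complement of -832856004 in 32 bits: 832856004 = 0x31A45FC4; invert → 0xCE5BA03B; add 1 → 0xCE5BA03C.
Split into bytes (most-significant first): CE 5B A0 3C.
In big-endian order the high byte comes first in memory.
So the memory order matches the most-significant-first order: CE 5B A0 3C.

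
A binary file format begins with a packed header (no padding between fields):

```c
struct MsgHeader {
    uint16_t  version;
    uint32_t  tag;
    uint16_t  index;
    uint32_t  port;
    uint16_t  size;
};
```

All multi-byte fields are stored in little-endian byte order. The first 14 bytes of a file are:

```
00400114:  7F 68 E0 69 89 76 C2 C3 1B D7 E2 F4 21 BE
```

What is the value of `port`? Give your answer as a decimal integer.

4108506907

`port` follows `version` (2 B), `tag` (4 B), `index` (2 B), so it starts at offset 2 + 4 + 2 = 8 and occupies 4 bytes.
Bytes at offsets 8..11: 1B D7 E2 F4.
In little-endian order the low byte comes first in memory.
Reassemble most-significant byte first: F4 E2 D7 1B → 0xF4E2D71B.
0xF4E2D71B = 4108506907.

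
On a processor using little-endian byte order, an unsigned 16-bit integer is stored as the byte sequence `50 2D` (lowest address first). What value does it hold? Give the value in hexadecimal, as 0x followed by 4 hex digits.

0x2D50

In little-endian order the low byte comes first in memory.
Reassemble most-significant byte first: 2D 50 → 0x2D50.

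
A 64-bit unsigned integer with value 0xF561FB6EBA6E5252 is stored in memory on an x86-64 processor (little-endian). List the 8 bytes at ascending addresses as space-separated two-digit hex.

Split into bytes (most-significant first): F5 61 FB 6E BA 6E 52 52.
Little-endian stores the least-significant byte at the lowest address.
So at ascending addresses the bytes are 52 52 6E BA 6E FB 61 F5.

52 52 6E BA 6E FB 61 F5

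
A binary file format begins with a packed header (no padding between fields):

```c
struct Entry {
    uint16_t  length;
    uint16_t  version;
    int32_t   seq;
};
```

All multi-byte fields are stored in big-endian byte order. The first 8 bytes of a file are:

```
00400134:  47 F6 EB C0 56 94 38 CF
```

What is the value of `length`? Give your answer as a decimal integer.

18422

`length` is the first field, at byte offset 0, occupying 2 bytes.
Bytes at offsets 0..1: 47 F6.
Big-endian: lowest address holds the most-significant byte.
The bytes are already most-significant first: 0x47F6.
0x47F6 = 18422.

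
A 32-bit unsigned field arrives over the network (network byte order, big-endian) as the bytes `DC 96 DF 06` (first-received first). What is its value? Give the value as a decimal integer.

3700875014

Big-endian stores the most-significant byte at the lowest address.
The bytes are already most-significant first: 0xDC96DF06.
0xDC96DF06 = 3700875014.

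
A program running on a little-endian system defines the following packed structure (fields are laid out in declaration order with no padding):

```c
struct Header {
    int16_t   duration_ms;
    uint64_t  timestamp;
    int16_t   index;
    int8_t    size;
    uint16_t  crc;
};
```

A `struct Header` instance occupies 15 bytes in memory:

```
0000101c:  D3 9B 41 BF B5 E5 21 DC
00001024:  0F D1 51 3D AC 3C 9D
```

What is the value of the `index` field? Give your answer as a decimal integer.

`index` follows `duration_ms` (2 B), `timestamp` (8 B), so it starts at offset 2 + 8 = 10 and occupies 2 bytes.
Bytes at offsets 10..11: 51 3D.
Little-endian: lowest address holds the least-significant byte.
Reassemble most-significant byte first: 3D 51 → 0x3D51.
0x3D51 = 15697.

15697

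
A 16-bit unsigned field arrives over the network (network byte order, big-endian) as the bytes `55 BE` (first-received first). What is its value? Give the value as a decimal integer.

21950

Big-endian stores the most-significant byte at the lowest address.
The bytes are already most-significant first: 0x55BE.
0x55BE = 21950.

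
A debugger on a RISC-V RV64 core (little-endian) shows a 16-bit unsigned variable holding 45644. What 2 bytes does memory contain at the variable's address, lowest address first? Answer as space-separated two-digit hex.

4C B2

45644 in hexadecimal, padded to 16 bits, is 0xB24C.
Split into bytes (most-significant first): B2 4C.
In little-endian order the low byte comes first in memory.
So at ascending addresses the bytes are 4C B2.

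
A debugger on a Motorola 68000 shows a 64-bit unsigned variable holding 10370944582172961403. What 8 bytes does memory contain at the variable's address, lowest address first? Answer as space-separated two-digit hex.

10370944582172961403 in hexadecimal, padded to 64 bits, is 0x8FECFF265DAE6A7B.
Split into bytes (most-significant first): 8F EC FF 26 5D AE 6A 7B.
Big-endian stores the most-significant byte at the lowest address.
So the memory order matches the most-significant-first order: 8F EC FF 26 5D AE 6A 7B.

8F EC FF 26 5D AE 6A 7B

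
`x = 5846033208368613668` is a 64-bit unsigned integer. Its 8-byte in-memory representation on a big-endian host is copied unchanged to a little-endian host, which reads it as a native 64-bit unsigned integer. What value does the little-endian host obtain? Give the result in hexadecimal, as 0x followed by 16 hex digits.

5846033208368613668 in 64-bit hexadecimal is 0x5121483AB9F2C924.
Stored big-endian, the bytes at ascending addresses are 51 21 48 3A B9 F2 C9 24.
Read back as little-endian, the first byte is least significant, giving 0x24C9F2B93A482151.

0x24C9F2B93A482151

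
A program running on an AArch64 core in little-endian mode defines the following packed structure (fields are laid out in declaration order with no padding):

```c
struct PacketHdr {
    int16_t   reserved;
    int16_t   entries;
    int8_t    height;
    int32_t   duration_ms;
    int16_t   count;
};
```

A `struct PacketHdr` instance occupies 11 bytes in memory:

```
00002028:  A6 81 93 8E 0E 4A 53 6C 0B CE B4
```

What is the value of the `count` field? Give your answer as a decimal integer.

`count` follows `reserved` (2 B), `entries` (2 B), `height` (1 B), `duration_ms` (4 B), so it starts at offset 2 + 2 + 1 + 4 = 9 and occupies 2 bytes.
Bytes at offsets 9..10: CE B4.
Little-endian stores the least-significant byte at the lowest address.
Reassemble most-significant byte first: B4 CE → 0xB4CE.
Top bit is set, so as a signed 16-bit value this is 0xB4CE − 2^16 = -19250.

-19250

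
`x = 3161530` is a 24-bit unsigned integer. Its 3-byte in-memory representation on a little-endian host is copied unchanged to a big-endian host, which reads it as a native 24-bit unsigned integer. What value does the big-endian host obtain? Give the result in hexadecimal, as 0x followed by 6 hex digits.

3161530 in 24-bit hexadecimal is 0x303DBA.
Stored little-endian, the bytes at ascending addresses are BA 3D 30.
Read back as big-endian, the last byte is least significant, giving 0xBA3D30.

0xBA3D30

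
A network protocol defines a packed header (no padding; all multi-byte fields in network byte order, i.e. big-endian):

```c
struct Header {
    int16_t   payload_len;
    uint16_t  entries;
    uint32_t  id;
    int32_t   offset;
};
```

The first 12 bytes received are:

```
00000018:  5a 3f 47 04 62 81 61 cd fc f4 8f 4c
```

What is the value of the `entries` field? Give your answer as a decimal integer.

`entries` follows `payload_len` (2 bytes), so it starts at byte offset 2 and occupies 2 bytes.
Bytes at offsets 2..3: 47 04.
Big-endian: lowest address holds the most-significant byte.
The bytes are already most-significant first: 0x4704.
0x4704 = 18180.

18180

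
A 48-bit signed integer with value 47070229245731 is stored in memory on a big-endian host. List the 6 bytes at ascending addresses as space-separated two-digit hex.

47070229245731 in hexadecimal, padded to 48 bits, is 0x2ACF644B2F23.
Split into bytes (most-significant first): 2A CF 64 4B 2F 23.
In big-endian order the high byte comes first in memory.
So the memory order matches the most-significant-first order: 2A CF 64 4B 2F 23.

2A CF 64 4B 2F 23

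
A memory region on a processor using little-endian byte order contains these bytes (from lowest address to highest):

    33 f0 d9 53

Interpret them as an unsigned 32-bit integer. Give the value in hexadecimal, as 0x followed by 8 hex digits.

In little-endian order the low byte comes first in memory.
Reassemble most-significant byte first: 53 D9 F0 33 → 0x53D9F033.

0x53D9F033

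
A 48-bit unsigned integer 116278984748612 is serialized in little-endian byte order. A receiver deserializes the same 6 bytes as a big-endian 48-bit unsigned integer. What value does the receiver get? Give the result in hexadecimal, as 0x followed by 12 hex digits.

116278984748612 in 48-bit hexadecimal is 0x69C14F94AE44.
Stored little-endian, the bytes at ascending addresses are 44 AE 94 4F C1 69.
Read back as big-endian, the last byte is least significant, giving 0x44AE944FC169.

0x44AE944FC169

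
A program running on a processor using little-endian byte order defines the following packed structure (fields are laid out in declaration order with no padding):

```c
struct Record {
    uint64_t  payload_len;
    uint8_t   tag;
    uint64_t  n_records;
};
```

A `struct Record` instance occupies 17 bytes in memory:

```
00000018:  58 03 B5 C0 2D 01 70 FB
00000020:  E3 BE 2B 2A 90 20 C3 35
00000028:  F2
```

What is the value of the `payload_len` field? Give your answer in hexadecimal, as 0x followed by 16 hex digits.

`payload_len` is the first field, at byte offset 0, occupying 8 bytes.
Bytes at offsets 0..7: 58 03 B5 C0 2D 01 70 FB.
Little-endian stores the least-significant byte at the lowest address.
Reassemble most-significant byte first: FB 70 01 2D C0 B5 03 58 → 0xFB70012DC0B50358.

0xFB70012DC0B50358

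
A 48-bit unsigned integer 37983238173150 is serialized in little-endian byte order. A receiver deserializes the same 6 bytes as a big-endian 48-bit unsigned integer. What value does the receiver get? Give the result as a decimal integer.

37983238173150 in 48-bit hexadecimal is 0x228BA96B31DE.
Stored little-endian, the bytes at ascending addresses are DE 31 6B A9 8B 22.
Read back as big-endian, the last byte is least significant, giving 0xDE316BA98B22.
0xDE316BA98B22 = 244303841037090.

244303841037090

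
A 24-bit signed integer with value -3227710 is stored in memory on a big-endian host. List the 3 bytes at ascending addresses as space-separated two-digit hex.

Two's complement of -3227710 in 24 bits: 3227710 = 0x31403E; invert → 0xCEBFC1; add 1 → 0xCEBFC2.
Split into bytes (most-significant first): CE BF C2.
Big-endian: lowest address holds the most-significant byte.
So the memory order matches the most-significant-first order: CE BF C2.

CE BF C2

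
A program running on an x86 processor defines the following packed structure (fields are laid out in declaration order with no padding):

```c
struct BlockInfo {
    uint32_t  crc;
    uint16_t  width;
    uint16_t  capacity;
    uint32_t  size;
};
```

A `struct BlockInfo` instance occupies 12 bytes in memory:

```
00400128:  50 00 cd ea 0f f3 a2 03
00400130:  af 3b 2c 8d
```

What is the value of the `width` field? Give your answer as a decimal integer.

62223

`width` follows `crc` (4 bytes), so it starts at byte offset 4 and occupies 2 bytes.
Bytes at offsets 4..5: 0F F3.
Little-endian: lowest address holds the least-significant byte.
Reassemble most-significant byte first: F3 0F → 0xF30F.
0xF30F = 62223.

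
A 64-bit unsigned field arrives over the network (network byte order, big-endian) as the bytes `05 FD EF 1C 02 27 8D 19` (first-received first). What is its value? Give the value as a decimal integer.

431764042871704857

In big-endian order the high byte comes first in memory.
The bytes are already most-significant first: 0x05FDEF1C02278D19.
0x05FDEF1C02278D19 = 431764042871704857.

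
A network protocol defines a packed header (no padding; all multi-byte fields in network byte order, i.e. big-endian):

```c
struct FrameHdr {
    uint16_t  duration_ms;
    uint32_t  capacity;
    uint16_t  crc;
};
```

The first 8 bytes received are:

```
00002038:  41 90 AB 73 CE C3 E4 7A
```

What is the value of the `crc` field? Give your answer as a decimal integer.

`crc` follows `duration_ms` (2 B), `capacity` (4 B), so it starts at offset 2 + 4 = 6 and occupies 2 bytes.
Bytes at offsets 6..7: E4 7A.
Big-endian: lowest address holds the most-significant byte.
The bytes are already most-significant first: 0xE47A.
0xE47A = 58490.

58490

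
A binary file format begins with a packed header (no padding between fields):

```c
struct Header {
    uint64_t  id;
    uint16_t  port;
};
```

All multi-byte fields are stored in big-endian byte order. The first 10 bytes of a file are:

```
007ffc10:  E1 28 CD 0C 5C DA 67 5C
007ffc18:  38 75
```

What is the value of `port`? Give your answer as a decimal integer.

14453

`port` follows `id` (8 bytes), so it starts at byte offset 8 and occupies 2 bytes.
Bytes at offsets 8..9: 38 75.
In big-endian order the high byte comes first in memory.
The bytes are already most-significant first: 0x3875.
0x3875 = 14453.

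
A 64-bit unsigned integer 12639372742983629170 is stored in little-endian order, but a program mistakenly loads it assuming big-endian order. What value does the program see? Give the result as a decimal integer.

12639372742983629170 in 64-bit hexadecimal is 0xAF68128B214B3972.
Stored little-endian, the bytes at ascending addresses are 72 39 4B 21 8B 12 68 AF.
Read back as big-endian, the last byte is least significant, giving 0x72394B218B1268AF.
0x72394B218B1268AF = 8230692401435535535.

8230692401435535535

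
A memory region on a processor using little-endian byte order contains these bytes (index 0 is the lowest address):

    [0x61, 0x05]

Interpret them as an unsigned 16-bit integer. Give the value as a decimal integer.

In little-endian order the low byte comes first in memory.
Reassemble most-significant byte first: 05 61 → 0x0561.
0x0561 = 1377.

1377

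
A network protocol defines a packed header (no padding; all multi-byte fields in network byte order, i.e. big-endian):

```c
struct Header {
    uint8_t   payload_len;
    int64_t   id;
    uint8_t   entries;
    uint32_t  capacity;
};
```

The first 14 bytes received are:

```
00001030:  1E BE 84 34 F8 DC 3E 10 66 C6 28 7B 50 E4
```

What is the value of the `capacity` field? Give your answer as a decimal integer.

679170276

`capacity` follows `payload_len` (1 B), `id` (8 B), `entries` (1 B), so it starts at offset 1 + 8 + 1 = 10 and occupies 4 bytes.
Bytes at offsets 10..13: 28 7B 50 E4.
In big-endian order the high byte comes first in memory.
The bytes are already most-significant first: 0x287B50E4.
0x287B50E4 = 679170276.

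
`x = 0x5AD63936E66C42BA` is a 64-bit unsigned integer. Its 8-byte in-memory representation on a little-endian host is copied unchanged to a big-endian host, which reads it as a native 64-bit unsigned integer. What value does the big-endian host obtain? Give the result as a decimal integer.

13421409575525537370

Stored little-endian, the bytes at ascending addresses are BA 42 6C E6 36 39 D6 5A.
Read back as big-endian, the last byte is least significant, giving 0xBA426CE63639D65A.
0xBA426CE63639D65A = 13421409575525537370.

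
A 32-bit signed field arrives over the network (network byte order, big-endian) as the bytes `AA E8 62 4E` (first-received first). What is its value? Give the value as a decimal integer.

-1427611058

In big-endian order the high byte comes first in memory.
The bytes are already most-significant first: 0xAAE8624E.
Top bit is set, so as a signed 32-bit value this is 0xAAE8624E − 2^32 = -1427611058.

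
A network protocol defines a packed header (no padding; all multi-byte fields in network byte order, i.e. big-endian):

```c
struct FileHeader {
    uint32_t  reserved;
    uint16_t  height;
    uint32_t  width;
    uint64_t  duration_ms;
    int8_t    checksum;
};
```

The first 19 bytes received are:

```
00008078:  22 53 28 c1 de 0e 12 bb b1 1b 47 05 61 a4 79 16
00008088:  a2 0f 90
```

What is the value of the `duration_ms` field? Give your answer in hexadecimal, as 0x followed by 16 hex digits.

`duration_ms` follows `reserved` (4 B), `height` (2 B), `width` (4 B), so it starts at offset 4 + 2 + 4 = 10 and occupies 8 bytes.
Bytes at offsets 10..17: 47 05 61 A4 79 16 A2 0F.
Big-endian stores the most-significant byte at the lowest address.
The bytes are already most-significant first: 0x470561A47916A20F.

0x470561A47916A20F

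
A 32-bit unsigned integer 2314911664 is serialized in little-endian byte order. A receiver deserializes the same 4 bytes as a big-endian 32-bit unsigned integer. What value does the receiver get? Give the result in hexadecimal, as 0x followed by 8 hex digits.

2314911664 in 32-bit hexadecimal is 0x89FABFB0.
Stored little-endian, the bytes at ascending addresses are B0 BF FA 89.
Read back as big-endian, the last byte is least significant, giving 0xB0BFFA89.

0xB0BFFA89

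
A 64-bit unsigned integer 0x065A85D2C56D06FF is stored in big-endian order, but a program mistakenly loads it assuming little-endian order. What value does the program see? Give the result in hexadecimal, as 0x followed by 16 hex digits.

Stored big-endian, the bytes at ascending addresses are 06 5A 85 D2 C5 6D 06 FF.
Read back as little-endian, the first byte is least significant, giving 0xFF066DC5D2855A06.

0xFF066DC5D2855A06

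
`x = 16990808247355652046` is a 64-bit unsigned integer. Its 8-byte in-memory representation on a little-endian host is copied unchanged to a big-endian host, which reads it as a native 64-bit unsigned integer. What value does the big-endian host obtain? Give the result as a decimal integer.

16990808247355652046 in 64-bit hexadecimal is 0xEBCB7A146E6937CE.
Stored little-endian, the bytes at ascending addresses are CE 37 69 6E 14 7A CB EB.
Read back as big-endian, the last byte is least significant, giving 0xCE37696E147ACBEB.
0xCE37696E147ACBEB = 14859461417043151851.

14859461417043151851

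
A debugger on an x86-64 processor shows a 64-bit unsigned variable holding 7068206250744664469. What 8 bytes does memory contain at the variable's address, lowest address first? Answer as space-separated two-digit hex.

7068206250744664469 in hexadecimal, padded to 64 bits, is 0x62175022D6D4D195.
Split into bytes (most-significant first): 62 17 50 22 D6 D4 D1 95.
Little-endian: lowest address holds the least-significant byte.
So at ascending addresses the bytes are 95 D1 D4 D6 22 50 17 62.

95 D1 D4 D6 22 50 17 62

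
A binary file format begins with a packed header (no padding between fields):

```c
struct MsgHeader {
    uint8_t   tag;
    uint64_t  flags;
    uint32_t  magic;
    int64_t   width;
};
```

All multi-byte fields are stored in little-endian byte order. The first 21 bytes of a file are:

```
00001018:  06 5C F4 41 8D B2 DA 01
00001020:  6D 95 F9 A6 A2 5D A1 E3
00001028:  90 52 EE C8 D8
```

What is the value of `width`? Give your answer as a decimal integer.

`width` follows `tag` (1 B), `flags` (8 B), `magic` (4 B), so it starts at offset 1 + 8 + 4 = 13 and occupies 8 bytes.
Bytes at offsets 13..20: 5D A1 E3 90 52 EE C8 D8.
Little-endian: lowest address holds the least-significant byte.
Reassemble most-significant byte first: D8 C8 EE 52 90 E3 A1 5D → 0xD8C8EE5290E3A15D.
Top bit is set, so as a signed 64-bit value this is 0xD8C8EE5290E3A15D − 2^64 = -2825746727789420195.

-2825746727789420195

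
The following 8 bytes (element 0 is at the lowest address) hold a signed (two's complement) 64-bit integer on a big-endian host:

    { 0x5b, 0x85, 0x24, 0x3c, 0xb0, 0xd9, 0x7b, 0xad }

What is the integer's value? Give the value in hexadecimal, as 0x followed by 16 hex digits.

0x5B85243CB0D97BAD

Big-endian: lowest address holds the most-significant byte.
The bytes are already most-significant first: 0x5B85243CB0D97BAD.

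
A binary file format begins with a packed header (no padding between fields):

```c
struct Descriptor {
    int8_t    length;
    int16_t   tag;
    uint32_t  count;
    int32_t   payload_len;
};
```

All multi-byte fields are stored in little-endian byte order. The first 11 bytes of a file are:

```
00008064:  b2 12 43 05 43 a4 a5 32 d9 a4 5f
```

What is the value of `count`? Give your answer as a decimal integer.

`count` follows `length` (1 B), `tag` (2 B), so it starts at offset 1 + 2 = 3 and occupies 4 bytes.
Bytes at offsets 3..6: 05 43 A4 A5.
In little-endian order the low byte comes first in memory.
Reassemble most-significant byte first: A5 A4 43 05 → 0xA5A44305.
0xA5A44305 = 2779005701.

2779005701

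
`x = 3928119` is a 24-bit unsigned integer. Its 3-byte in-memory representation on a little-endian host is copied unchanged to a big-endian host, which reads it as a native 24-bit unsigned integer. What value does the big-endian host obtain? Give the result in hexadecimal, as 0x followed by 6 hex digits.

3928119 in 24-bit hexadecimal is 0x3BF037.
Stored little-endian, the bytes at ascending addresses are 37 F0 3B.
Read back as big-endian, the last byte is least significant, giving 0x37F03B.

0x37F03B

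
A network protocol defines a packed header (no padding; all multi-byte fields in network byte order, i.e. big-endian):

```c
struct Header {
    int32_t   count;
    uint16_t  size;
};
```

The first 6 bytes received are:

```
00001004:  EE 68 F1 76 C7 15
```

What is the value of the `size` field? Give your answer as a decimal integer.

50965

`size` follows `count` (4 bytes), so it starts at byte offset 4 and occupies 2 bytes.
Bytes at offsets 4..5: C7 15.
Big-endian: lowest address holds the most-significant byte.
The bytes are already most-significant first: 0xC715.
0xC715 = 50965.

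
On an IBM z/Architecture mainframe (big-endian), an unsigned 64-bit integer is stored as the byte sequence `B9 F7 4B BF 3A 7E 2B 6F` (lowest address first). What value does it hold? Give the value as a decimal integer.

13400262500956384111

Big-endian: lowest address holds the most-significant byte.
The bytes are already most-significant first: 0xB9F74BBF3A7E2B6F.
0xB9F74BBF3A7E2B6F = 13400262500956384111.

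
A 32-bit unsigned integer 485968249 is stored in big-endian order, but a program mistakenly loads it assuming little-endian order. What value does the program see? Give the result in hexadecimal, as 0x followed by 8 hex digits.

485968249 in 32-bit hexadecimal is 0x1CF74979.
Stored big-endian, the bytes at ascending addresses are 1C F7 49 79.
Read back as little-endian, the first byte is least significant, giving 0x7949F71C.

0x7949F71C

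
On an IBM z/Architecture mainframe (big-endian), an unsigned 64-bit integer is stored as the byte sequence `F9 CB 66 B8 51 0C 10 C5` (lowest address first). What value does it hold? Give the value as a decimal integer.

Big-endian stores the most-significant byte at the lowest address.
The bytes are already most-significant first: 0xF9CB66B8510C10C5.
0xF9CB66B8510C10C5 = 17999593277536080069.

17999593277536080069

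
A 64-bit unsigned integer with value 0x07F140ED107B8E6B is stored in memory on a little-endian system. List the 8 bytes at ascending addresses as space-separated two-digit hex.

Split into bytes (most-significant first): 07 F1 40 ED 10 7B 8E 6B.
Little-endian: lowest address holds the least-significant byte.
So at ascending addresses the bytes are 6B 8E 7B 10 ED 40 F1 07.

6B 8E 7B 10 ED 40 F1 07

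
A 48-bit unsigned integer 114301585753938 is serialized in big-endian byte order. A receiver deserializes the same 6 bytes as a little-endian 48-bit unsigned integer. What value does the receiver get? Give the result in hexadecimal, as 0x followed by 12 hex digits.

0x52876AE9F467

114301585753938 in 48-bit hexadecimal is 0x67F4E96A8752.
Stored big-endian, the bytes at ascending addresses are 67 F4 E9 6A 87 52.
Read back as little-endian, the first byte is least significant, giving 0x52876AE9F467.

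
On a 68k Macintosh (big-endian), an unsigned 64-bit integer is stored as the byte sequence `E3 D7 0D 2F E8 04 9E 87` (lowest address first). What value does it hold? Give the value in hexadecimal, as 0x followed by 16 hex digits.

Big-endian: lowest address holds the most-significant byte.
The bytes are already most-significant first: 0xE3D70D2FE8049E87.

0xE3D70D2FE8049E87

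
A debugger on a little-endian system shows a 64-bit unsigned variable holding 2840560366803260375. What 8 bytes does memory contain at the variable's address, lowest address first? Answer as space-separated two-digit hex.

2840560366803260375 in hexadecimal, padded to 64 bits, is 0x276BB29A8A5C93D7.
Split into bytes (most-significant first): 27 6B B2 9A 8A 5C 93 D7.
Little-endian stores the least-significant byte at the lowest address.
So at ascending addresses the bytes are D7 93 5C 8A 9A B2 6B 27.

D7 93 5C 8A 9A B2 6B 27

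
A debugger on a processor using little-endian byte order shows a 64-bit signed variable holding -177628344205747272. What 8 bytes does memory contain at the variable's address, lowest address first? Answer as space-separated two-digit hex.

B8 5B 93 49 F6 EF 88 FD

Two's complement of -177628344205747272 in 64 bits: 177628344205747272 = 0x02771009B66CA448; invert → 0xFD88EFF649935BB7; add 1 → 0xFD88EFF649935BB8.
Split into bytes (most-significant first): FD 88 EF F6 49 93 5B B8.
Little-endian stores the least-significant byte at the lowest address.
So at ascending addresses the bytes are B8 5B 93 49 F6 EF 88 FD.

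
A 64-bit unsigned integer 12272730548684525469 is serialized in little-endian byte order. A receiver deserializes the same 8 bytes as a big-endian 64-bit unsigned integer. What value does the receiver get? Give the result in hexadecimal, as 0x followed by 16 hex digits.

12272730548684525469 in 64-bit hexadecimal is 0xAA517F690A6D0F9D.
Stored little-endian, the bytes at ascending addresses are 9D 0F 6D 0A 69 7F 51 AA.
Read back as big-endian, the last byte is least significant, giving 0x9D0F6D0A697F51AA.

0x9D0F6D0A697F51AA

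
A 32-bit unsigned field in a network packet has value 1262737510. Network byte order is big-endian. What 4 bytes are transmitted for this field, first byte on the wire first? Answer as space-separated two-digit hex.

1262737510 in hexadecimal, padded to 32 bits, is 0x4B43D866.
Split into bytes (most-significant first): 4B 43 D8 66.
In big-endian order the high byte comes first in memory.
So the memory order matches the most-significant-first order: 4B 43 D8 66.

4B 43 D8 66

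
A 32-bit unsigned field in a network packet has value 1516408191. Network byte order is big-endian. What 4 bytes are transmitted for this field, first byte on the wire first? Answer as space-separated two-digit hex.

1516408191 in hexadecimal, padded to 32 bits, is 0x5A628D7F.
Split into bytes (most-significant first): 5A 62 8D 7F.
Big-endian stores the most-significant byte at the lowest address.
So the memory order matches the most-significant-first order: 5A 62 8D 7F.

5A 62 8D 7F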